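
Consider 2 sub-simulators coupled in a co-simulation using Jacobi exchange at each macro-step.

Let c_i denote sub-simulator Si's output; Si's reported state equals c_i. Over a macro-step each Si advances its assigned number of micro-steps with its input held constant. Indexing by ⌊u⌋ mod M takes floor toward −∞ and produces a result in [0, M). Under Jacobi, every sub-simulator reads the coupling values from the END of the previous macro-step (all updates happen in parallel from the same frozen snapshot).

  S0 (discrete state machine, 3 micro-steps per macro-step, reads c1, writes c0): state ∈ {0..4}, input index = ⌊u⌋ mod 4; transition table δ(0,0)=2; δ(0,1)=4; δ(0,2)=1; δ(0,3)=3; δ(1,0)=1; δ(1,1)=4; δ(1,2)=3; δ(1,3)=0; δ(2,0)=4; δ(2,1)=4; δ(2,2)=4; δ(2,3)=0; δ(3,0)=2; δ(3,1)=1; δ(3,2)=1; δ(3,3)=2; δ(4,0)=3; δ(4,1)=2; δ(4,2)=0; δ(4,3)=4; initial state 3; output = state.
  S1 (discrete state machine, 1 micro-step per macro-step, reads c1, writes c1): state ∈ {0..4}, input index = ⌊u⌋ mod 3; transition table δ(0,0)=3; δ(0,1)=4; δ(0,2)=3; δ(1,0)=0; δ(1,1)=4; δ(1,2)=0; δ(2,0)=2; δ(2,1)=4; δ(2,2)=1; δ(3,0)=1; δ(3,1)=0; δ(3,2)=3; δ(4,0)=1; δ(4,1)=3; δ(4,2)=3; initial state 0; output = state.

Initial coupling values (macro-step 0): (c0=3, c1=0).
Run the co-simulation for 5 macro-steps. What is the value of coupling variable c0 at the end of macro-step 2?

c0 at macro-step 2 = 3

macro 1: S0 reads c1=0 → after 3×micro: 3; S1 reads c1=0 → after 1×micro: 3 ⇒ (c0=3, c1=3)
macro 2: S0 reads c1=3 → after 3×micro: 3; S1 reads c1=3 → after 1×micro: 1 ⇒ (c0=3, c1=1)
macro 3: S0 reads c1=1 → after 3×micro: 2; S1 reads c1=1 → after 1×micro: 4 ⇒ (c0=2, c1=4)
macro 4: S0 reads c1=4 → after 3×micro: 2; S1 reads c1=4 → after 1×micro: 3 ⇒ (c0=2, c1=3)
macro 5: S0 reads c1=3 → after 3×micro: 2; S1 reads c1=3 → after 1×micro: 1 ⇒ (c0=2, c1=1)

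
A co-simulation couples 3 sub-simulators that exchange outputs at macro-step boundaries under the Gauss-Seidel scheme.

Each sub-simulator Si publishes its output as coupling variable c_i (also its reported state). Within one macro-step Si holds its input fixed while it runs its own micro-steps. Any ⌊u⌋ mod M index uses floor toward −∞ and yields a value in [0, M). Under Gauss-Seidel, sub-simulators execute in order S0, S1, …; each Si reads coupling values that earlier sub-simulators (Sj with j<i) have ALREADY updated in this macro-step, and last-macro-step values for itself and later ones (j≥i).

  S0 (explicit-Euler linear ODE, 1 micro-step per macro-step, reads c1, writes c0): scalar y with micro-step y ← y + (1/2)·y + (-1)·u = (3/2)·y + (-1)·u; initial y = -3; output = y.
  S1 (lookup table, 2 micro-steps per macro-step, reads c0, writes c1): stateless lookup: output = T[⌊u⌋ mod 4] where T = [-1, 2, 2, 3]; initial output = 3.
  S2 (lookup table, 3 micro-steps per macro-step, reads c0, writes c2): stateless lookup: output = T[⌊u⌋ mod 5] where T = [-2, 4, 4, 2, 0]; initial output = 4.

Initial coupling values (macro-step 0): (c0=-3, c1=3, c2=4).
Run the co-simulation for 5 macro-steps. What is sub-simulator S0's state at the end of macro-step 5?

S0 state at macro-step 5 = -1443/32

macro 1: S0 reads c1=3 → after 1×micro: -15/2; S1 reads c0=-15/2 → after 2×micro: -1; S2 reads c0=-15/2 → after 3×micro: 4 ⇒ (c0=-15/2, c1=-1, c2=4)
macro 2: S0 reads c1=-1 → after 1×micro: -41/4; S1 reads c0=-41/4 → after 2×micro: 2; S2 reads c0=-41/4 → after 3×micro: 0 ⇒ (c0=-41/4, c1=2, c2=0)
macro 3: S0 reads c1=2 → after 1×micro: -139/8; S1 reads c0=-139/8 → after 2×micro: 2; S2 reads c0=-139/8 → after 3×micro: 4 ⇒ (c0=-139/8, c1=2, c2=4)
macro 4: S0 reads c1=2 → after 1×micro: -449/16; S1 reads c0=-449/16 → after 2×micro: 3; S2 reads c0=-449/16 → after 3×micro: 4 ⇒ (c0=-449/16, c1=3, c2=4)
macro 5: S0 reads c1=3 → after 1×micro: -1443/32; S1 reads c0=-1443/32 → after 2×micro: 2; S2 reads c0=-1443/32 → after 3×micro: 0 ⇒ (c0=-1443/32, c1=2, c2=0)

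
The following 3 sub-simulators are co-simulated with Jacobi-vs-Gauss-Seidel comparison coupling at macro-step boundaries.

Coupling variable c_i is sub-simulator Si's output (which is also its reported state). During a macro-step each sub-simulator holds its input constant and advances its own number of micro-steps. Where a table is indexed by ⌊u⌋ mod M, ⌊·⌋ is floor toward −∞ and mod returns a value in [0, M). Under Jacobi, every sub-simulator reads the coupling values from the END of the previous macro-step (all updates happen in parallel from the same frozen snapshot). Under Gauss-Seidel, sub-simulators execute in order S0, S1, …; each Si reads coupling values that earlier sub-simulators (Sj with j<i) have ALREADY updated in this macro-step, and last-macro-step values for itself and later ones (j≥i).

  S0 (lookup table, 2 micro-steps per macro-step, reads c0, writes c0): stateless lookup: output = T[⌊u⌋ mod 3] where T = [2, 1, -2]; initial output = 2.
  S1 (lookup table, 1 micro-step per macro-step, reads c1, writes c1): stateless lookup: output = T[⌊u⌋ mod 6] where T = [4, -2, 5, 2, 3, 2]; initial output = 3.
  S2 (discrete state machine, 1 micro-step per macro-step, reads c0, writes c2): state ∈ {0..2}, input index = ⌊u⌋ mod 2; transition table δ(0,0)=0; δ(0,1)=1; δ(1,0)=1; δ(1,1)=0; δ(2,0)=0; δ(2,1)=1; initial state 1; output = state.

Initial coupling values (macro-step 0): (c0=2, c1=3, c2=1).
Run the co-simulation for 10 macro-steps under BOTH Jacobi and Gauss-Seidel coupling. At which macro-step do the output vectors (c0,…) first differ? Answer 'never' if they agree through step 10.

first divergence at macro-step: 2

[Jacobi] macro 1: S0 reads c0=2 → after 2×micro: -2; S1 reads c1=3 → after 1×micro: 2; S2 reads c0=2 → after 1×micro: 1 ⇒ (c0=-2, c1=2, c2=1)
[Jacobi] macro 2: S0 reads c0=-2 → after 2×micro: 1; S1 reads c1=2 → after 1×micro: 5; S2 reads c0=-2 → after 1×micro: 1 ⇒ (c0=1, c1=5, c2=1)
[Jacobi] macro 3: S0 reads c0=1 → after 2×micro: 1; S1 reads c1=5 → after 1×micro: 2; S2 reads c0=1 → after 1×micro: 0 ⇒ (c0=1, c1=2, c2=0)
[Jacobi] macro 4: S0 reads c0=1 → after 2×micro: 1; S1 reads c1=2 → after 1×micro: 5; S2 reads c0=1 → after 1×micro: 1 ⇒ (c0=1, c1=5, c2=1)
[Jacobi] macro 5: S0 reads c0=1 → after 2×micro: 1; S1 reads c1=5 → after 1×micro: 2; S2 reads c0=1 → after 1×micro: 0 ⇒ (c0=1, c1=2, c2=0)
[Jacobi] macro 6: S0 reads c0=1 → after 2×micro: 1; S1 reads c1=2 → after 1×micro: 5; S2 reads c0=1 → after 1×micro: 1 ⇒ (c0=1, c1=5, c2=1)
[Jacobi] macro 7: S0 reads c0=1 → after 2×micro: 1; S1 reads c1=5 → after 1×micro: 2; S2 reads c0=1 → after 1×micro: 0 ⇒ (c0=1, c1=2, c2=0)
[Jacobi] macro 8: S0 reads c0=1 → after 2×micro: 1; S1 reads c1=2 → after 1×micro: 5; S2 reads c0=1 → after 1×micro: 1 ⇒ (c0=1, c1=5, c2=1)
[Jacobi] macro 9: S0 reads c0=1 → after 2×micro: 1; S1 reads c1=5 → after 1×micro: 2; S2 reads c0=1 → after 1×micro: 0 ⇒ (c0=1, c1=2, c2=0)
[Jacobi] macro 10: S0 reads c0=1 → after 2×micro: 1; S1 reads c1=2 → after 1×micro: 5; S2 reads c0=1 → after 1×micro: 1 ⇒ (c0=1, c1=5, c2=1)
[Gauss-Seidel] macro 1: S0 reads c0=2 → after 2×micro: -2; S1 reads c1=3 → after 1×micro: 2; S2 reads c0=-2 → after 1×micro: 1 ⇒ (c0=-2, c1=2, c2=1)
[Gauss-Seidel] macro 2: S0 reads c0=-2 → after 2×micro: 1; S1 reads c1=2 → after 1×micro: 5; S2 reads c0=1 → after 1×micro: 0 ⇒ (c0=1, c1=5, c2=0)
[Gauss-Seidel] macro 3: S0 reads c0=1 → after 2×micro: 1; S1 reads c1=5 → after 1×micro: 2; S2 reads c0=1 → after 1×micro: 1 ⇒ (c0=1, c1=2, c2=1)
[Gauss-Seidel] macro 4: S0 reads c0=1 → after 2×micro: 1; S1 reads c1=2 → after 1×micro: 5; S2 reads c0=1 → after 1×micro: 0 ⇒ (c0=1, c1=5, c2=0)
[Gauss-Seidel] macro 5: S0 reads c0=1 → after 2×micro: 1; S1 reads c1=5 → after 1×micro: 2; S2 reads c0=1 → after 1×micro: 1 ⇒ (c0=1, c1=2, c2=1)
[Gauss-Seidel] macro 6: S0 reads c0=1 → after 2×micro: 1; S1 reads c1=2 → after 1×micro: 5; S2 reads c0=1 → after 1×micro: 0 ⇒ (c0=1, c1=5, c2=0)
[Gauss-Seidel] macro 7: S0 reads c0=1 → after 2×micro: 1; S1 reads c1=5 → after 1×micro: 2; S2 reads c0=1 → after 1×micro: 1 ⇒ (c0=1, c1=2, c2=1)
[Gauss-Seidel] macro 8: S0 reads c0=1 → after 2×micro: 1; S1 reads c1=2 → after 1×micro: 5; S2 reads c0=1 → after 1×micro: 0 ⇒ (c0=1, c1=5, c2=0)
[Gauss-Seidel] macro 9: S0 reads c0=1 → after 2×micro: 1; S1 reads c1=5 → after 1×micro: 2; S2 reads c0=1 → after 1×micro: 1 ⇒ (c0=1, c1=2, c2=1)
[Gauss-Seidel] macro 10: S0 reads c0=1 → after 2×micro: 1; S1 reads c1=2 → after 1×micro: 5; S2 reads c0=1 → after 1×micro: 0 ⇒ (c0=1, c1=5, c2=0)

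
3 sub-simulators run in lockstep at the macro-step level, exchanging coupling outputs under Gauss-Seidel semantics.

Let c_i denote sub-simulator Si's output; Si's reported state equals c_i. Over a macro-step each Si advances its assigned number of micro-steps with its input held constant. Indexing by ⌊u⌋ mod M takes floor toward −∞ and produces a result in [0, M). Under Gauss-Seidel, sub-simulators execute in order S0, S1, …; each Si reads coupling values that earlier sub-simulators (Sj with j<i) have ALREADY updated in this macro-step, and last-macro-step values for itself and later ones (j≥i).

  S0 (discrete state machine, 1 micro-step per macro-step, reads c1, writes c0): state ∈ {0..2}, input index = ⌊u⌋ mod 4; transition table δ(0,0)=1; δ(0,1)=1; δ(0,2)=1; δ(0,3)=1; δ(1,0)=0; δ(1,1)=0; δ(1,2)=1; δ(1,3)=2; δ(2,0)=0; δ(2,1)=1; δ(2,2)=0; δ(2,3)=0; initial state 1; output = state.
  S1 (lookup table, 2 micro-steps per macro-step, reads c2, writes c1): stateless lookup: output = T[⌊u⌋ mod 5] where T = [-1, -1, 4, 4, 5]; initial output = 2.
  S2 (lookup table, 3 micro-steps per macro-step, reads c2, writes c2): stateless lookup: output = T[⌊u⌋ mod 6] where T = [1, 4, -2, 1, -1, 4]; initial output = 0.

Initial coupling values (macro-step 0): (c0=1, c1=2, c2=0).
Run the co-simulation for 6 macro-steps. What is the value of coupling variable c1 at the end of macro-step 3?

macro 1: S0 reads c1=2 → after 1×micro: 1; S1 reads c2=0 → after 2×micro: -1; S2 reads c2=0 → after 3×micro: 1 ⇒ (c0=1, c1=-1, c2=1)
macro 2: S0 reads c1=-1 → after 1×micro: 2; S1 reads c2=1 → after 2×micro: -1; S2 reads c2=1 → after 3×micro: 4 ⇒ (c0=2, c1=-1, c2=4)
macro 3: S0 reads c1=-1 → after 1×micro: 0; S1 reads c2=4 → after 2×micro: 5; S2 reads c2=4 → after 3×micro: -1 ⇒ (c0=0, c1=5, c2=-1)
macro 4: S0 reads c1=5 → after 1×micro: 1; S1 reads c2=-1 → after 2×micro: 5; S2 reads c2=-1 → after 3×micro: 4 ⇒ (c0=1, c1=5, c2=4)
macro 5: S0 reads c1=5 → after 1×micro: 0; S1 reads c2=4 → after 2×micro: 5; S2 reads c2=4 → after 3×micro: -1 ⇒ (c0=0, c1=5, c2=-1)
macro 6: S0 reads c1=5 → after 1×micro: 1; S1 reads c2=-1 → after 2×micro: 5; S2 reads c2=-1 → after 3×micro: 4 ⇒ (c0=1, c1=5, c2=4)

c1 at macro-step 3 = 5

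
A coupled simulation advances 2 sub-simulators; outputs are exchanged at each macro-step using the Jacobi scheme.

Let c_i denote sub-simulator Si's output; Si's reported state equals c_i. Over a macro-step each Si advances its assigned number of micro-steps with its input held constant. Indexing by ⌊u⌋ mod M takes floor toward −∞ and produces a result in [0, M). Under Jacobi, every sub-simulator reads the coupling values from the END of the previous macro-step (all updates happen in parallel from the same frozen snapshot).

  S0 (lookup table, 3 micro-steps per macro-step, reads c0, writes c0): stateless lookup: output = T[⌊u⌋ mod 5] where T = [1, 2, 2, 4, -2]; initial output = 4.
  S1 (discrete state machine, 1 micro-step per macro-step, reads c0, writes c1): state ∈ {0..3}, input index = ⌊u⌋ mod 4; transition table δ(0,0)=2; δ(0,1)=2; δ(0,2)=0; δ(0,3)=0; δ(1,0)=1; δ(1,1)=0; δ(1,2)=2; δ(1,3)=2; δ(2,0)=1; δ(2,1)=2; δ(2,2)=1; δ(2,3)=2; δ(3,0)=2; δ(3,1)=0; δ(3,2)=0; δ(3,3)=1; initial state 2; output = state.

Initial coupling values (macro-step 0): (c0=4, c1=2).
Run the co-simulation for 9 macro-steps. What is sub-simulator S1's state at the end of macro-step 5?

macro 1: S0 reads c0=4 → after 3×micro: -2; S1 reads c0=4 → after 1×micro: 1 ⇒ (c0=-2, c1=1)
macro 2: S0 reads c0=-2 → after 3×micro: 4; S1 reads c0=-2 → after 1×micro: 2 ⇒ (c0=4, c1=2)
macro 3: S0 reads c0=4 → after 3×micro: -2; S1 reads c0=4 → after 1×micro: 1 ⇒ (c0=-2, c1=1)
macro 4: S0 reads c0=-2 → after 3×micro: 4; S1 reads c0=-2 → after 1×micro: 2 ⇒ (c0=4, c1=2)
macro 5: S0 reads c0=4 → after 3×micro: -2; S1 reads c0=4 → after 1×micro: 1 ⇒ (c0=-2, c1=1)
macro 6: S0 reads c0=-2 → after 3×micro: 4; S1 reads c0=-2 → after 1×micro: 2 ⇒ (c0=4, c1=2)
macro 7: S0 reads c0=4 → after 3×micro: -2; S1 reads c0=4 → after 1×micro: 1 ⇒ (c0=-2, c1=1)
macro 8: S0 reads c0=-2 → after 3×micro: 4; S1 reads c0=-2 → after 1×micro: 2 ⇒ (c0=4, c1=2)
macro 9: S0 reads c0=4 → after 3×micro: -2; S1 reads c0=4 → after 1×micro: 1 ⇒ (c0=-2, c1=1)

S1 state at macro-step 5 = 1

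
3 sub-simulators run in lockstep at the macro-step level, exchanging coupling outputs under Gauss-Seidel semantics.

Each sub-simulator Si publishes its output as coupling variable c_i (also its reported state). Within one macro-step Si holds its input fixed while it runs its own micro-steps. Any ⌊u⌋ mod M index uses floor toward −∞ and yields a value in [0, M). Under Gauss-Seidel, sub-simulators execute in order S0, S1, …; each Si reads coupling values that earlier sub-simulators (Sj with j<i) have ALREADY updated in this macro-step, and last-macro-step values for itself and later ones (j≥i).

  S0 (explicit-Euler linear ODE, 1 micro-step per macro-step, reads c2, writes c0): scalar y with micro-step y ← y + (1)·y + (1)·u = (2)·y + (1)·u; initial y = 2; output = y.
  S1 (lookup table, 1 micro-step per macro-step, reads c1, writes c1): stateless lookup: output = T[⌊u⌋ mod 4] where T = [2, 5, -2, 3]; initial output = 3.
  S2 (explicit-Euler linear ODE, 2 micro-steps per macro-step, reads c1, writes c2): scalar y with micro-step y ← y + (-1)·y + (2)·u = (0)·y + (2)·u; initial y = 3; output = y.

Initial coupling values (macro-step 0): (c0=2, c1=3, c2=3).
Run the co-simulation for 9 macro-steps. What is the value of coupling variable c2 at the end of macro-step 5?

macro 1: S0 reads c2=3 → after 1×micro: 7; S1 reads c1=3 → after 1×micro: 3; S2 reads c1=3 → after 2×micro: 6 ⇒ (c0=7, c1=3, c2=6)
macro 2: S0 reads c2=6 → after 1×micro: 20; S1 reads c1=3 → after 1×micro: 3; S2 reads c1=3 → after 2×micro: 6 ⇒ (c0=20, c1=3, c2=6)
macro 3: S0 reads c2=6 → after 1×micro: 46; S1 reads c1=3 → after 1×micro: 3; S2 reads c1=3 → after 2×micro: 6 ⇒ (c0=46, c1=3, c2=6)
macro 4: S0 reads c2=6 → after 1×micro: 98; S1 reads c1=3 → after 1×micro: 3; S2 reads c1=3 → after 2×micro: 6 ⇒ (c0=98, c1=3, c2=6)
macro 5: S0 reads c2=6 → after 1×micro: 202; S1 reads c1=3 → after 1×micro: 3; S2 reads c1=3 → after 2×micro: 6 ⇒ (c0=202, c1=3, c2=6)
macro 6: S0 reads c2=6 → after 1×micro: 410; S1 reads c1=3 → after 1×micro: 3; S2 reads c1=3 → after 2×micro: 6 ⇒ (c0=410, c1=3, c2=6)
macro 7: S0 reads c2=6 → after 1×micro: 826; S1 reads c1=3 → after 1×micro: 3; S2 reads c1=3 → after 2×micro: 6 ⇒ (c0=826, c1=3, c2=6)
macro 8: S0 reads c2=6 → after 1×micro: 1658; S1 reads c1=3 → after 1×micro: 3; S2 reads c1=3 → after 2×micro: 6 ⇒ (c0=1658, c1=3, c2=6)
macro 9: S0 reads c2=6 → after 1×micro: 3322; S1 reads c1=3 → after 1×micro: 3; S2 reads c1=3 → after 2×micro: 6 ⇒ (c0=3322, c1=3, c2=6)

c2 at macro-step 5 = 6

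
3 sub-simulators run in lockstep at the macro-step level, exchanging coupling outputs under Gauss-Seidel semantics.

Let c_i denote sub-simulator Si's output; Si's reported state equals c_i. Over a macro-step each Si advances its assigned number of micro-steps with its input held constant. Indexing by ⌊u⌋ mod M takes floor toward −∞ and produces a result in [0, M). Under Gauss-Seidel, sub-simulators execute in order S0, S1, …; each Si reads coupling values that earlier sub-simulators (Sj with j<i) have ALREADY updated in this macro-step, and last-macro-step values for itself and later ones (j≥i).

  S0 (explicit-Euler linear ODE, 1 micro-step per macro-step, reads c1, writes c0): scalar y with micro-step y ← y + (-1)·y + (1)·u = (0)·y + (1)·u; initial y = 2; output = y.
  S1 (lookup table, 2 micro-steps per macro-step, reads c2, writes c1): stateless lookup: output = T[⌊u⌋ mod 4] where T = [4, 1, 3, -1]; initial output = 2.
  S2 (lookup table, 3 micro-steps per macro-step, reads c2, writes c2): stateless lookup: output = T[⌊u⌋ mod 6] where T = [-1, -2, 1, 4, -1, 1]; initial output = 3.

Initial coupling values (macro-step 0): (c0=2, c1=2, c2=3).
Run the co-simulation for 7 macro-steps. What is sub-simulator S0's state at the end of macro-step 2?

macro 1: S0 reads c1=2 → after 1×micro: 2; S1 reads c2=3 → after 2×micro: -1; S2 reads c2=3 → after 3×micro: 4 ⇒ (c0=2, c1=-1, c2=4)
macro 2: S0 reads c1=-1 → after 1×micro: -1; S1 reads c2=4 → after 2×micro: 4; S2 reads c2=4 → after 3×micro: -1 ⇒ (c0=-1, c1=4, c2=-1)
macro 3: S0 reads c1=4 → after 1×micro: 4; S1 reads c2=-1 → after 2×micro: -1; S2 reads c2=-1 → after 3×micro: 1 ⇒ (c0=4, c1=-1, c2=1)
macro 4: S0 reads c1=-1 → after 1×micro: -1; S1 reads c2=1 → after 2×micro: 1; S2 reads c2=1 → after 3×micro: -2 ⇒ (c0=-1, c1=1, c2=-2)
macro 5: S0 reads c1=1 → after 1×micro: 1; S1 reads c2=-2 → after 2×micro: 3; S2 reads c2=-2 → after 3×micro: -1 ⇒ (c0=1, c1=3, c2=-1)
macro 6: S0 reads c1=3 → after 1×micro: 3; S1 reads c2=-1 → after 2×micro: -1; S2 reads c2=-1 → after 3×micro: 1 ⇒ (c0=3, c1=-1, c2=1)
macro 7: S0 reads c1=-1 → after 1×micro: -1; S1 reads c2=1 → after 2×micro: 1; S2 reads c2=1 → after 3×micro: -2 ⇒ (c0=-1, c1=1, c2=-2)

S0 state at macro-step 2 = -1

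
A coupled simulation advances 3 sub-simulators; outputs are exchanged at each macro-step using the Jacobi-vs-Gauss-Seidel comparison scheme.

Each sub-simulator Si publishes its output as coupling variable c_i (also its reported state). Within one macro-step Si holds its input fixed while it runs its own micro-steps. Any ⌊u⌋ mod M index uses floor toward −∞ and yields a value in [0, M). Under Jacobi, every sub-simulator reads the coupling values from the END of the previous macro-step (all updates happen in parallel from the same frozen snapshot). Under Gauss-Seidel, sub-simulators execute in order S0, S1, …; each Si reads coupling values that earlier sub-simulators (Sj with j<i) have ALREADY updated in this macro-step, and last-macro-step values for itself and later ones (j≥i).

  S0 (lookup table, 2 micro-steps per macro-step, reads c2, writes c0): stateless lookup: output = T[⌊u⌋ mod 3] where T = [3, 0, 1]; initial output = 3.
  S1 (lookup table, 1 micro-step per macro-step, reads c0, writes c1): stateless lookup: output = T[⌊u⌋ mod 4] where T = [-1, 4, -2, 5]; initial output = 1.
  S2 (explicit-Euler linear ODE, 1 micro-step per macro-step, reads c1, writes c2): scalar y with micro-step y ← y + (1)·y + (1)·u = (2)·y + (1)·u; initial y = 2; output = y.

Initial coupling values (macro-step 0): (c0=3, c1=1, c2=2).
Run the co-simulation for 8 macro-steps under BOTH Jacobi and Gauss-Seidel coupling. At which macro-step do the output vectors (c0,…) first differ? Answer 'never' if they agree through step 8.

first divergence at macro-step: 1

[Jacobi] macro 1: S0 reads c2=2 → after 2×micro: 1; S1 reads c0=3 → after 1×micro: 5; S2 reads c1=1 → after 1×micro: 5 ⇒ (c0=1, c1=5, c2=5)
[Jacobi] macro 2: S0 reads c2=5 → after 2×micro: 1; S1 reads c0=1 → after 1×micro: 4; S2 reads c1=5 → after 1×micro: 15 ⇒ (c0=1, c1=4, c2=15)
[Jacobi] macro 3: S0 reads c2=15 → after 2×micro: 3; S1 reads c0=1 → after 1×micro: 4; S2 reads c1=4 → after 1×micro: 34 ⇒ (c0=3, c1=4, c2=34)
[Jacobi] macro 4: S0 reads c2=34 → after 2×micro: 0; S1 reads c0=3 → after 1×micro: 5; S2 reads c1=4 → after 1×micro: 72 ⇒ (c0=0, c1=5, c2=72)
[Jacobi] macro 5: S0 reads c2=72 → after 2×micro: 3; S1 reads c0=0 → after 1×micro: -1; S2 reads c1=5 → after 1×micro: 149 ⇒ (c0=3, c1=-1, c2=149)
[Jacobi] macro 6: S0 reads c2=149 → after 2×micro: 1; S1 reads c0=3 → after 1×micro: 5; S2 reads c1=-1 → after 1×micro: 297 ⇒ (c0=1, c1=5, c2=297)
[Jacobi] macro 7: S0 reads c2=297 → after 2×micro: 3; S1 reads c0=1 → after 1×micro: 4; S2 reads c1=5 → after 1×micro: 599 ⇒ (c0=3, c1=4, c2=599)
[Jacobi] macro 8: S0 reads c2=599 → after 2×micro: 1; S1 reads c0=3 → after 1×micro: 5; S2 reads c1=4 → after 1×micro: 1202 ⇒ (c0=1, c1=5, c2=1202)
[Gauss-Seidel] macro 1: S0 reads c2=2 → after 2×micro: 1; S1 reads c0=1 → after 1×micro: 4; S2 reads c1=4 → after 1×micro: 8 ⇒ (c0=1, c1=4, c2=8)
[Gauss-Seidel] macro 2: S0 reads c2=8 → after 2×micro: 1; S1 reads c0=1 → after 1×micro: 4; S2 reads c1=4 → after 1×micro: 20 ⇒ (c0=1, c1=4, c2=20)
[Gauss-Seidel] macro 3: S0 reads c2=20 → after 2×micro: 1; S1 reads c0=1 → after 1×micro: 4; S2 reads c1=4 → after 1×micro: 44 ⇒ (c0=1, c1=4, c2=44)
[Gauss-Seidel] macro 4: S0 reads c2=44 → after 2×micro: 1; S1 reads c0=1 → after 1×micro: 4; S2 reads c1=4 → after 1×micro: 92 ⇒ (c0=1, c1=4, c2=92)
[Gauss-Seidel] macro 5: S0 reads c2=92 → after 2×micro: 1; S1 reads c0=1 → after 1×micro: 4; S2 reads c1=4 → after 1×micro: 188 ⇒ (c0=1, c1=4, c2=188)
[Gauss-Seidel] macro 6: S0 reads c2=188 → after 2×micro: 1; S1 reads c0=1 → after 1×micro: 4; S2 reads c1=4 → after 1×micro: 380 ⇒ (c0=1, c1=4, c2=380)
[Gauss-Seidel] macro 7: S0 reads c2=380 → after 2×micro: 1; S1 reads c0=1 → after 1×micro: 4; S2 reads c1=4 → after 1×micro: 764 ⇒ (c0=1, c1=4, c2=764)
[Gauss-Seidel] macro 8: S0 reads c2=764 → after 2×micro: 1; S1 reads c0=1 → after 1×micro: 4; S2 reads c1=4 → after 1×micro: 1532 ⇒ (c0=1, c1=4, c2=1532)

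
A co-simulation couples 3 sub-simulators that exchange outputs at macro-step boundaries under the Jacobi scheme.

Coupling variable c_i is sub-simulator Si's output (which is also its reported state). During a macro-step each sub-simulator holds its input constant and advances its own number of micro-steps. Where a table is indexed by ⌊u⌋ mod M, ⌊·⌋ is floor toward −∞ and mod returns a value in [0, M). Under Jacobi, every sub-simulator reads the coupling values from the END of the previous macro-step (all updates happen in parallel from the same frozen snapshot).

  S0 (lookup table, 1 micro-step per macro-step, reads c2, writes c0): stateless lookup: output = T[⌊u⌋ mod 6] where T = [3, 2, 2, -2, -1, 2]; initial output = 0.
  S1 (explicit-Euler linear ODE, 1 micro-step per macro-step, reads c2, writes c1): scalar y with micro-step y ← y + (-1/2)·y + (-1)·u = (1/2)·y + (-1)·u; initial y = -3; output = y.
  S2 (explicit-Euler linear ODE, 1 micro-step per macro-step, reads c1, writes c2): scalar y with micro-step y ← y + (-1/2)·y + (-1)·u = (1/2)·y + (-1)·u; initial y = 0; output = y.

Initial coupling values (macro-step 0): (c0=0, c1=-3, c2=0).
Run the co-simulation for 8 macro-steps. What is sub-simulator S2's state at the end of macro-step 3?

macro 1: S0 reads c2=0 → after 1×micro: 3; S1 reads c2=0 → after 1×micro: -3/2; S2 reads c1=-3 → after 1×micro: 3 ⇒ (c0=3, c1=-3/2, c2=3)
macro 2: S0 reads c2=3 → after 1×micro: -2; S1 reads c2=3 → after 1×micro: -15/4; S2 reads c1=-3/2 → after 1×micro: 3 ⇒ (c0=-2, c1=-15/4, c2=3)
macro 3: S0 reads c2=3 → after 1×micro: -2; S1 reads c2=3 → after 1×micro: -39/8; S2 reads c1=-15/4 → after 1×micro: 21/4 ⇒ (c0=-2, c1=-39/8, c2=21/4)
macro 4: S0 reads c2=21/4 → after 1×micro: 2; S1 reads c2=21/4 → after 1×micro: -123/16; S2 reads c1=-39/8 → after 1×micro: 15/2 ⇒ (c0=2, c1=-123/16, c2=15/2)
macro 5: S0 reads c2=15/2 → after 1×micro: 2; S1 reads c2=15/2 → after 1×micro: -363/32; S2 reads c1=-123/16 → after 1×micro: 183/16 ⇒ (c0=2, c1=-363/32, c2=183/16)
macro 6: S0 reads c2=183/16 → after 1×micro: 2; S1 reads c2=183/16 → after 1×micro: -1095/64; S2 reads c1=-363/32 → after 1×micro: 273/16 ⇒ (c0=2, c1=-1095/64, c2=273/16)
macro 7: S0 reads c2=273/16 → after 1×micro: 2; S1 reads c2=273/16 → after 1×micro: -3279/128; S2 reads c1=-1095/64 → after 1×micro: 1641/64 ⇒ (c0=2, c1=-3279/128, c2=1641/64)
macro 8: S0 reads c2=1641/64 → after 1×micro: 2; S1 reads c2=1641/64 → after 1×micro: -9843/256; S2 reads c1=-3279/128 → after 1×micro: 615/16 ⇒ (c0=2, c1=-9843/256, c2=615/16)

S2 state at macro-step 3 = 21/4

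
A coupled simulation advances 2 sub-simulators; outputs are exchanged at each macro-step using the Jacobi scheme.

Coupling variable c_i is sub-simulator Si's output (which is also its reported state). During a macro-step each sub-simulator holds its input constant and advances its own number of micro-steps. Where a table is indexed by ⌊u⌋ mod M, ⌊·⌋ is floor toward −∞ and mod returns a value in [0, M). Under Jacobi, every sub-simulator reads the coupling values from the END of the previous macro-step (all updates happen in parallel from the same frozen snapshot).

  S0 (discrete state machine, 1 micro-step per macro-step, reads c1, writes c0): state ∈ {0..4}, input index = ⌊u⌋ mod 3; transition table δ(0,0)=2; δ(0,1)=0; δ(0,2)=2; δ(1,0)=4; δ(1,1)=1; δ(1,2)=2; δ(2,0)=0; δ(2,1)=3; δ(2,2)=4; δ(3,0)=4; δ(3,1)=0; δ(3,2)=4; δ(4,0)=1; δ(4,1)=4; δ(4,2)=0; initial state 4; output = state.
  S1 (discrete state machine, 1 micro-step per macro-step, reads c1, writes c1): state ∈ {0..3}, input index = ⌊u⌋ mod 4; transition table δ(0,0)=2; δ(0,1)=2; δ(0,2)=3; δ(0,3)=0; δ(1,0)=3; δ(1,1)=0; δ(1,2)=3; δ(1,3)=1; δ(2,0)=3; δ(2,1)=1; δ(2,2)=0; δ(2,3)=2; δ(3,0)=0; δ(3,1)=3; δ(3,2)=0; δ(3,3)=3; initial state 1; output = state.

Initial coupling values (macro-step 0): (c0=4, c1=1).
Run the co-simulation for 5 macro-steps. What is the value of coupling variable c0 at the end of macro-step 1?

macro 1: S0 reads c1=1 → after 1×micro: 4; S1 reads c1=1 → after 1×micro: 0 ⇒ (c0=4, c1=0)
macro 2: S0 reads c1=0 → after 1×micro: 1; S1 reads c1=0 → after 1×micro: 2 ⇒ (c0=1, c1=2)
macro 3: S0 reads c1=2 → after 1×micro: 2; S1 reads c1=2 → after 1×micro: 0 ⇒ (c0=2, c1=0)
macro 4: S0 reads c1=0 → after 1×micro: 0; S1 reads c1=0 → after 1×micro: 2 ⇒ (c0=0, c1=2)
macro 5: S0 reads c1=2 → after 1×micro: 2; S1 reads c1=2 → after 1×micro: 0 ⇒ (c0=2, c1=0)

c0 at macro-step 1 = 4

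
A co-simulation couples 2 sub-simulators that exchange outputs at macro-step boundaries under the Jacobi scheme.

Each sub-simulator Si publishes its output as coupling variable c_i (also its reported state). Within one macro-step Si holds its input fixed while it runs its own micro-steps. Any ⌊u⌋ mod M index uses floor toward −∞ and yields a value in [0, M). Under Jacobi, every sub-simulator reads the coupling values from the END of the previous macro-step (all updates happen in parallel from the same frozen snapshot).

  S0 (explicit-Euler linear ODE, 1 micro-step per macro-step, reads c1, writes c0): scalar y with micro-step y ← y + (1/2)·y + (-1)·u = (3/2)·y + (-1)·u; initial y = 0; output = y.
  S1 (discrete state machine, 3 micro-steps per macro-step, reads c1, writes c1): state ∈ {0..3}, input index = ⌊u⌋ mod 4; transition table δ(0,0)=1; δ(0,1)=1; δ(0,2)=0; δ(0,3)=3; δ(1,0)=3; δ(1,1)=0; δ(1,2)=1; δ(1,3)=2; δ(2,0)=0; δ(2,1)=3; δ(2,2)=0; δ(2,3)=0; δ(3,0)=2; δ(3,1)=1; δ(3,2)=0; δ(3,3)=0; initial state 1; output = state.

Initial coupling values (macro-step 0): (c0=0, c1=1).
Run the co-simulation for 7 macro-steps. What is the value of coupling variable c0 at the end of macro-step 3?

macro 1: S0 reads c1=1 → after 1×micro: -1; S1 reads c1=1 → after 3×micro: 0 ⇒ (c0=-1, c1=0)
macro 2: S0 reads c1=0 → after 1×micro: -3/2; S1 reads c1=0 → after 3×micro: 2 ⇒ (c0=-3/2, c1=2)
macro 3: S0 reads c1=2 → after 1×micro: -17/4; S1 reads c1=2 → after 3×micro: 0 ⇒ (c0=-17/4, c1=0)
macro 4: S0 reads c1=0 → after 1×micro: -51/8; S1 reads c1=0 → after 3×micro: 2 ⇒ (c0=-51/8, c1=2)
macro 5: S0 reads c1=2 → after 1×micro: -185/16; S1 reads c1=2 → after 3×micro: 0 ⇒ (c0=-185/16, c1=0)
macro 6: S0 reads c1=0 → after 1×micro: -555/32; S1 reads c1=0 → after 3×micro: 2 ⇒ (c0=-555/32, c1=2)
macro 7: S0 reads c1=2 → after 1×micro: -1793/64; S1 reads c1=2 → after 3×micro: 0 ⇒ (c0=-1793/64, c1=0)

c0 at macro-step 3 = -17/4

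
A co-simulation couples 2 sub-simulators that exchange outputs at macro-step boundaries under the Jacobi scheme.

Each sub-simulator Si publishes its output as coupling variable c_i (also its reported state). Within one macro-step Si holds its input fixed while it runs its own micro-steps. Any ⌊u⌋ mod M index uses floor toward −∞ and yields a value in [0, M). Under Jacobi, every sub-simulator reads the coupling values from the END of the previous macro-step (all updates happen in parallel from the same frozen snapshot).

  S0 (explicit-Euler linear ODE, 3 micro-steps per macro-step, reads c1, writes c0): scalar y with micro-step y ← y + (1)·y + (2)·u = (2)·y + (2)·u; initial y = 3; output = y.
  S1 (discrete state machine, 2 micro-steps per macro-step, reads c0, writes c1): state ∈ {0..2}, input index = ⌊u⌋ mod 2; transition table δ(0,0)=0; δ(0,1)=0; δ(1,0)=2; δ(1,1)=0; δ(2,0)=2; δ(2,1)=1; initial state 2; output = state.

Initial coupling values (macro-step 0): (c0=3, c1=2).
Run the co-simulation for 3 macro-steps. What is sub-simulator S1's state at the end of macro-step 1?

S1 state at macro-step 1 = 0

macro 1: S0 reads c1=2 → after 3×micro: 52; S1 reads c0=3 → after 2×micro: 0 ⇒ (c0=52, c1=0)
macro 2: S0 reads c1=0 → after 3×micro: 416; S1 reads c0=52 → after 2×micro: 0 ⇒ (c0=416, c1=0)
macro 3: S0 reads c1=0 → after 3×micro: 3328; S1 reads c0=416 → after 2×micro: 0 ⇒ (c0=3328, c1=0)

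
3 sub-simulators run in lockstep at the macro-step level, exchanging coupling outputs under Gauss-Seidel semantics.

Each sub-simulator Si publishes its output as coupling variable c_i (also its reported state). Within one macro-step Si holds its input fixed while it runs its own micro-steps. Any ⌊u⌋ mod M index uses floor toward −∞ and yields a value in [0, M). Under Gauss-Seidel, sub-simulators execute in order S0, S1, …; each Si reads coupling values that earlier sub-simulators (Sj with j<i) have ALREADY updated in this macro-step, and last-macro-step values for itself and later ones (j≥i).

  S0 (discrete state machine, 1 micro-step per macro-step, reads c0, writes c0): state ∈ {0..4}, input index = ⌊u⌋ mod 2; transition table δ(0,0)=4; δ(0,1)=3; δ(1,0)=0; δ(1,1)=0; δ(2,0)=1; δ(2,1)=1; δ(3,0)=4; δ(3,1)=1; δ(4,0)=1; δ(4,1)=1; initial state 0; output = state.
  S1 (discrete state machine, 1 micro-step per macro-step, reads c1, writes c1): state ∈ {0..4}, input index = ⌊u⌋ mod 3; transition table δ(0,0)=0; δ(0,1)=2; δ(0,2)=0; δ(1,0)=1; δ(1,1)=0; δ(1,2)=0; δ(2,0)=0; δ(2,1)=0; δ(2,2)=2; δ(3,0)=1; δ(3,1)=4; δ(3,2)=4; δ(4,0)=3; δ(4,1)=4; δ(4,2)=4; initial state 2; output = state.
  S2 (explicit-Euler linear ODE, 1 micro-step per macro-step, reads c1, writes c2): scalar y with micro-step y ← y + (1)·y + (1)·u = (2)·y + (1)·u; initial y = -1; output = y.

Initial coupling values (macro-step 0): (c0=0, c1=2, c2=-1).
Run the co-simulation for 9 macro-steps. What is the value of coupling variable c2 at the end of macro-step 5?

macro 1: S0 reads c0=0 → after 1×micro: 4; S1 reads c1=2 → after 1×micro: 2; S2 reads c1=2 → after 1×micro: 0 ⇒ (c0=4, c1=2, c2=0)
macro 2: S0 reads c0=4 → after 1×micro: 1; S1 reads c1=2 → after 1×micro: 2; S2 reads c1=2 → after 1×micro: 2 ⇒ (c0=1, c1=2, c2=2)
macro 3: S0 reads c0=1 → after 1×micro: 0; S1 reads c1=2 → after 1×micro: 2; S2 reads c1=2 → after 1×micro: 6 ⇒ (c0=0, c1=2, c2=6)
macro 4: S0 reads c0=0 → after 1×micro: 4; S1 reads c1=2 → after 1×micro: 2; S2 reads c1=2 → after 1×micro: 14 ⇒ (c0=4, c1=2, c2=14)
macro 5: S0 reads c0=4 → after 1×micro: 1; S1 reads c1=2 → after 1×micro: 2; S2 reads c1=2 → after 1×micro: 30 ⇒ (c0=1, c1=2, c2=30)
macro 6: S0 reads c0=1 → after 1×micro: 0; S1 reads c1=2 → after 1×micro: 2; S2 reads c1=2 → after 1×micro: 62 ⇒ (c0=0, c1=2, c2=62)
macro 7: S0 reads c0=0 → after 1×micro: 4; S1 reads c1=2 → after 1×micro: 2; S2 reads c1=2 → after 1×micro: 126 ⇒ (c0=4, c1=2, c2=126)
macro 8: S0 reads c0=4 → after 1×micro: 1; S1 reads c1=2 → after 1×micro: 2; S2 reads c1=2 → after 1×micro: 254 ⇒ (c0=1, c1=2, c2=254)
macro 9: S0 reads c0=1 → after 1×micro: 0; S1 reads c1=2 → after 1×micro: 2; S2 reads c1=2 → after 1×micro: 510 ⇒ (c0=0, c1=2, c2=510)

c2 at macro-step 5 = 30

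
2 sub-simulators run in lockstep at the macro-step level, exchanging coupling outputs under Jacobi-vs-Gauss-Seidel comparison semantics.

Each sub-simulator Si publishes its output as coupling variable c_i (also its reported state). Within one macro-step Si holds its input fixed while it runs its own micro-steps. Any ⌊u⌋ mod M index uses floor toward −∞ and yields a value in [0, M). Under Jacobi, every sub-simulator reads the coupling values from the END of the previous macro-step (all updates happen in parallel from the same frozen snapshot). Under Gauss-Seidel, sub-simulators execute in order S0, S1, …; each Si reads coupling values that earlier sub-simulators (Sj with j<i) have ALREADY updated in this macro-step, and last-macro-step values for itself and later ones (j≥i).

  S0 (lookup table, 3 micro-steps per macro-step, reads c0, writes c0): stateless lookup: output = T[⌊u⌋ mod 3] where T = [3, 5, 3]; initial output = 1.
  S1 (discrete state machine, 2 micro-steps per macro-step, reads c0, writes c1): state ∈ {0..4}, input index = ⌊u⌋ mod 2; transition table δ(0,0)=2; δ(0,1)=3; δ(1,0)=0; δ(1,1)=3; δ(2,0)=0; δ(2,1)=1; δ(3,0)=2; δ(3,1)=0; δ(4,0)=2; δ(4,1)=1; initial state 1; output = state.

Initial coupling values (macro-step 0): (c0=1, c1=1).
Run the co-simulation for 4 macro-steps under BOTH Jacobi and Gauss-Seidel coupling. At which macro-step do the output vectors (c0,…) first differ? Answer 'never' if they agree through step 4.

first divergence at macro-step: never

[Jacobi] macro 1: S0 reads c0=1 → after 3×micro: 5; S1 reads c0=1 → after 2×micro: 0 ⇒ (c0=5, c1=0)
[Jacobi] macro 2: S0 reads c0=5 → after 3×micro: 3; S1 reads c0=5 → after 2×micro: 0 ⇒ (c0=3, c1=0)
[Jacobi] macro 3: S0 reads c0=3 → after 3×micro: 3; S1 reads c0=3 → after 2×micro: 0 ⇒ (c0=3, c1=0)
[Jacobi] macro 4: S0 reads c0=3 → after 3×micro: 3; S1 reads c0=3 → after 2×micro: 0 ⇒ (c0=3, c1=0)
[Gauss-Seidel] macro 1: S0 reads c0=1 → after 3×micro: 5; S1 reads c0=5 → after 2×micro: 0 ⇒ (c0=5, c1=0)
[Gauss-Seidel] macro 2: S0 reads c0=5 → after 3×micro: 3; S1 reads c0=3 → after 2×micro: 0 ⇒ (c0=3, c1=0)
[Gauss-Seidel] macro 3: S0 reads c0=3 → after 3×micro: 3; S1 reads c0=3 → after 2×micro: 0 ⇒ (c0=3, c1=0)
[Gauss-Seidel] macro 4: S0 reads c0=3 → after 3×micro: 3; S1 reads c0=3 → after 2×micro: 0 ⇒ (c0=3, c1=0)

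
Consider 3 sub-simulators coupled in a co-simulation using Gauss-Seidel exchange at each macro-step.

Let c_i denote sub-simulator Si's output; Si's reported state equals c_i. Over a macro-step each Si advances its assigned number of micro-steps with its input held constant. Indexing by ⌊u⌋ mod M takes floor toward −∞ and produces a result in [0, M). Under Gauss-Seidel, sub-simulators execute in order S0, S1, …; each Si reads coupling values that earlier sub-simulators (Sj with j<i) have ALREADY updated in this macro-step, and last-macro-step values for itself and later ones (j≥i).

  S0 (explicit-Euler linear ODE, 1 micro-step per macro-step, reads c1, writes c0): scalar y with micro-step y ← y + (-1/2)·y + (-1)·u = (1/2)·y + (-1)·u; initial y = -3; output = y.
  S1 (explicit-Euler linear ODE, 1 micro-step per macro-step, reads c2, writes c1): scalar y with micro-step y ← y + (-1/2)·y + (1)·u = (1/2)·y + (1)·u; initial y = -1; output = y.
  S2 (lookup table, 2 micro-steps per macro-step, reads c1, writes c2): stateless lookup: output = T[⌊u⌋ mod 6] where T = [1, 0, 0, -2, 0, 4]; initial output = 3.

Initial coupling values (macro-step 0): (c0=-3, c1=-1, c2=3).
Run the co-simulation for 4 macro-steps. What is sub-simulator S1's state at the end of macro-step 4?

S1 state at macro-step 4 = 21/16

macro 1: S0 reads c1=-1 → after 1×micro: -1/2; S1 reads c2=3 → after 1×micro: 5/2; S2 reads c1=5/2 → after 2×micro: 0 ⇒ (c0=-1/2, c1=5/2, c2=0)
macro 2: S0 reads c1=5/2 → after 1×micro: -11/4; S1 reads c2=0 → after 1×micro: 5/4; S2 reads c1=5/4 → after 2×micro: 0 ⇒ (c0=-11/4, c1=5/4, c2=0)
macro 3: S0 reads c1=5/4 → after 1×micro: -21/8; S1 reads c2=0 → after 1×micro: 5/8; S2 reads c1=5/8 → after 2×micro: 1 ⇒ (c0=-21/8, c1=5/8, c2=1)
macro 4: S0 reads c1=5/8 → after 1×micro: -31/16; S1 reads c2=1 → after 1×micro: 21/16; S2 reads c1=21/16 → after 2×micro: 0 ⇒ (c0=-31/16, c1=21/16, c2=0)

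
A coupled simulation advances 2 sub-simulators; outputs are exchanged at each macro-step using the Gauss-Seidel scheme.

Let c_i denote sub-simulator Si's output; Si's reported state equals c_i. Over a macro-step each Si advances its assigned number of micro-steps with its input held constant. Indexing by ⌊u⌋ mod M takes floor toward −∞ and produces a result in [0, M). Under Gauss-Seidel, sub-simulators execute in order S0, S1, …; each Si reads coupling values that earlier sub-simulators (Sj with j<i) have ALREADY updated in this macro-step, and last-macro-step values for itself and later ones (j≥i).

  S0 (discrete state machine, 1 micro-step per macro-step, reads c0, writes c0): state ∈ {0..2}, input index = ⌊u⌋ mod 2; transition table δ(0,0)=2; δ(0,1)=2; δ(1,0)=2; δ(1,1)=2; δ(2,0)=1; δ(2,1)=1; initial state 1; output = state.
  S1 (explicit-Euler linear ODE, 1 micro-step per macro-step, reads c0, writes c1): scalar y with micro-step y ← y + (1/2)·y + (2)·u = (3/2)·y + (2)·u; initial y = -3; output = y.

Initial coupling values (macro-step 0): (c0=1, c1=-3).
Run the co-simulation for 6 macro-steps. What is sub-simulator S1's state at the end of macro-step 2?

macro 1: S0 reads c0=1 → after 1×micro: 2; S1 reads c0=2 → after 1×micro: -1/2 ⇒ (c0=2, c1=-1/2)
macro 2: S0 reads c0=2 → after 1×micro: 1; S1 reads c0=1 → after 1×micro: 5/4 ⇒ (c0=1, c1=5/4)
macro 3: S0 reads c0=1 → after 1×micro: 2; S1 reads c0=2 → after 1×micro: 47/8 ⇒ (c0=2, c1=47/8)
macro 4: S0 reads c0=2 → after 1×micro: 1; S1 reads c0=1 → after 1×micro: 173/16 ⇒ (c0=1, c1=173/16)
macro 5: S0 reads c0=1 → after 1×micro: 2; S1 reads c0=2 → after 1×micro: 647/32 ⇒ (c0=2, c1=647/32)
macro 6: S0 reads c0=2 → after 1×micro: 1; S1 reads c0=1 → after 1×micro: 2069/64 ⇒ (c0=1, c1=2069/64)

S1 state at macro-step 2 = 5/4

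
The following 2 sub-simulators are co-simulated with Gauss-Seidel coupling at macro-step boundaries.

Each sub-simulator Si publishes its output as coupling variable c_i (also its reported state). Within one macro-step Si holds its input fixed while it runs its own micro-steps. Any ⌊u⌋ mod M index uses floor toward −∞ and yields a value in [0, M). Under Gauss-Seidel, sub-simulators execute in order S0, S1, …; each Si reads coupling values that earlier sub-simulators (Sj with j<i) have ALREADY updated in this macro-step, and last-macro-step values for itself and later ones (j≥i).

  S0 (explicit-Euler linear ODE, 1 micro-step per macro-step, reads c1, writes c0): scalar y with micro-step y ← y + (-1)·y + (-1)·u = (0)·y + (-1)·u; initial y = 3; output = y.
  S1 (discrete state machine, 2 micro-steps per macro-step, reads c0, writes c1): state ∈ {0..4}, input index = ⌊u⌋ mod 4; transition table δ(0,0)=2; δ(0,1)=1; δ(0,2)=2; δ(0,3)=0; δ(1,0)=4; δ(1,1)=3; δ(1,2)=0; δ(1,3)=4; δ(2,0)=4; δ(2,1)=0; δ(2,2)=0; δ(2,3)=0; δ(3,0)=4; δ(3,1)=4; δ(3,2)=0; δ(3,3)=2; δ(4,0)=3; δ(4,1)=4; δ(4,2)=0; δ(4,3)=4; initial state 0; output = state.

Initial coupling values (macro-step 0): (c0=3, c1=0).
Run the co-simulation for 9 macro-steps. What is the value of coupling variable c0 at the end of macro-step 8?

c0 at macro-step 8 = -4

macro 1: S0 reads c1=0 → after 1×micro: 0; S1 reads c0=0 → after 2×micro: 4 ⇒ (c0=0, c1=4)
macro 2: S0 reads c1=4 → after 1×micro: -4; S1 reads c0=-4 → after 2×micro: 4 ⇒ (c0=-4, c1=4)
macro 3: S0 reads c1=4 → after 1×micro: -4; S1 reads c0=-4 → after 2×micro: 4 ⇒ (c0=-4, c1=4)
macro 4: S0 reads c1=4 → after 1×micro: -4; S1 reads c0=-4 → after 2×micro: 4 ⇒ (c0=-4, c1=4)
macro 5: S0 reads c1=4 → after 1×micro: -4; S1 reads c0=-4 → after 2×micro: 4 ⇒ (c0=-4, c1=4)
macro 6: S0 reads c1=4 → after 1×micro: -4; S1 reads c0=-4 → after 2×micro: 4 ⇒ (c0=-4, c1=4)
macro 7: S0 reads c1=4 → after 1×micro: -4; S1 reads c0=-4 → after 2×micro: 4 ⇒ (c0=-4, c1=4)
macro 8: S0 reads c1=4 → after 1×micro: -4; S1 reads c0=-4 → after 2×micro: 4 ⇒ (c0=-4, c1=4)
macro 9: S0 reads c1=4 → after 1×micro: -4; S1 reads c0=-4 → after 2×micro: 4 ⇒ (c0=-4, c1=4)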